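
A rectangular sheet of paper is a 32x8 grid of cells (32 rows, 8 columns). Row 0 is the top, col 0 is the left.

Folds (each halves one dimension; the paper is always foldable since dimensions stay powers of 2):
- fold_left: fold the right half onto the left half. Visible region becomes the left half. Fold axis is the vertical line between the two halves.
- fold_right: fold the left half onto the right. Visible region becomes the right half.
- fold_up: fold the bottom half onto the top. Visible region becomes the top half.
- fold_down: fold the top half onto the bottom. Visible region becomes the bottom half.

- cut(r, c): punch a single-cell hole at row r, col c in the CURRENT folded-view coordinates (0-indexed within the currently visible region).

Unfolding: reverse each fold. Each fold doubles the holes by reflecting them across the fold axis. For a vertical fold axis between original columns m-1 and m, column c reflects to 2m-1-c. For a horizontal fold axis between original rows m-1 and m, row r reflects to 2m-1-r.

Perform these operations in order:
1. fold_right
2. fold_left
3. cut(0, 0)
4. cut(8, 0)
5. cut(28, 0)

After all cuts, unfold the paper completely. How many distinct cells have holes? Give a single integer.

Answer: 12

Derivation:
Op 1 fold_right: fold axis v@4; visible region now rows[0,32) x cols[4,8) = 32x4
Op 2 fold_left: fold axis v@6; visible region now rows[0,32) x cols[4,6) = 32x2
Op 3 cut(0, 0): punch at orig (0,4); cuts so far [(0, 4)]; region rows[0,32) x cols[4,6) = 32x2
Op 4 cut(8, 0): punch at orig (8,4); cuts so far [(0, 4), (8, 4)]; region rows[0,32) x cols[4,6) = 32x2
Op 5 cut(28, 0): punch at orig (28,4); cuts so far [(0, 4), (8, 4), (28, 4)]; region rows[0,32) x cols[4,6) = 32x2
Unfold 1 (reflect across v@6): 6 holes -> [(0, 4), (0, 7), (8, 4), (8, 7), (28, 4), (28, 7)]
Unfold 2 (reflect across v@4): 12 holes -> [(0, 0), (0, 3), (0, 4), (0, 7), (8, 0), (8, 3), (8, 4), (8, 7), (28, 0), (28, 3), (28, 4), (28, 7)]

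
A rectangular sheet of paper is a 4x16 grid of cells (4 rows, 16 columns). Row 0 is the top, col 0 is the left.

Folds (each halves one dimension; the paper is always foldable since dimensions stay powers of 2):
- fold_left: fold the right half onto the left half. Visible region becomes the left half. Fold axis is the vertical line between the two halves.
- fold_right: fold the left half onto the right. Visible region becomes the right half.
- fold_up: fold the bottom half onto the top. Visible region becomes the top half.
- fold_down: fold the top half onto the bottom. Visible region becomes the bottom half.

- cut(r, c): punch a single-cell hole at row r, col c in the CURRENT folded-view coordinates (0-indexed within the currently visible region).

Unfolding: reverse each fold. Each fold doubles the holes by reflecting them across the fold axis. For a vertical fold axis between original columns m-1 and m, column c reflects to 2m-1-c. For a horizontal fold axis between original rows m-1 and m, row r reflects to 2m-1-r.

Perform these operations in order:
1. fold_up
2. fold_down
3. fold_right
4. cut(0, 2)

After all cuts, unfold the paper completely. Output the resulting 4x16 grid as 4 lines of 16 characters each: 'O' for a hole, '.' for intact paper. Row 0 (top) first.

Answer: .....O....O.....
.....O....O.....
.....O....O.....
.....O....O.....

Derivation:
Op 1 fold_up: fold axis h@2; visible region now rows[0,2) x cols[0,16) = 2x16
Op 2 fold_down: fold axis h@1; visible region now rows[1,2) x cols[0,16) = 1x16
Op 3 fold_right: fold axis v@8; visible region now rows[1,2) x cols[8,16) = 1x8
Op 4 cut(0, 2): punch at orig (1,10); cuts so far [(1, 10)]; region rows[1,2) x cols[8,16) = 1x8
Unfold 1 (reflect across v@8): 2 holes -> [(1, 5), (1, 10)]
Unfold 2 (reflect across h@1): 4 holes -> [(0, 5), (0, 10), (1, 5), (1, 10)]
Unfold 3 (reflect across h@2): 8 holes -> [(0, 5), (0, 10), (1, 5), (1, 10), (2, 5), (2, 10), (3, 5), (3, 10)]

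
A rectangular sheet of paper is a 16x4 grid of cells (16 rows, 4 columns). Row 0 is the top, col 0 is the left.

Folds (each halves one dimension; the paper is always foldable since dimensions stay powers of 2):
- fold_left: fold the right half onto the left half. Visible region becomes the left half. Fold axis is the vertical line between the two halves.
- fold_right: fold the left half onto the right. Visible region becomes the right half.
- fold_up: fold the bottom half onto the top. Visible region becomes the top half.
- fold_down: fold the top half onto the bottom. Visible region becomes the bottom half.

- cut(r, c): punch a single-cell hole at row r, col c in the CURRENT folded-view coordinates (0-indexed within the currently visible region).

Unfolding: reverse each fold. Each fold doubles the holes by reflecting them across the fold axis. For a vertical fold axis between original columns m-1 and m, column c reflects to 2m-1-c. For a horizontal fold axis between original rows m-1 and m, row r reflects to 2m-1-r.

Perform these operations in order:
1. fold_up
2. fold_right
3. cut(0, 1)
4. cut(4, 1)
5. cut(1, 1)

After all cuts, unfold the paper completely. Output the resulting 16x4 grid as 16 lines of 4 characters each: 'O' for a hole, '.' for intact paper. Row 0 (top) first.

Answer: O..O
O..O
....
....
O..O
....
....
....
....
....
....
O..O
....
....
O..O
O..O

Derivation:
Op 1 fold_up: fold axis h@8; visible region now rows[0,8) x cols[0,4) = 8x4
Op 2 fold_right: fold axis v@2; visible region now rows[0,8) x cols[2,4) = 8x2
Op 3 cut(0, 1): punch at orig (0,3); cuts so far [(0, 3)]; region rows[0,8) x cols[2,4) = 8x2
Op 4 cut(4, 1): punch at orig (4,3); cuts so far [(0, 3), (4, 3)]; region rows[0,8) x cols[2,4) = 8x2
Op 5 cut(1, 1): punch at orig (1,3); cuts so far [(0, 3), (1, 3), (4, 3)]; region rows[0,8) x cols[2,4) = 8x2
Unfold 1 (reflect across v@2): 6 holes -> [(0, 0), (0, 3), (1, 0), (1, 3), (4, 0), (4, 3)]
Unfold 2 (reflect across h@8): 12 holes -> [(0, 0), (0, 3), (1, 0), (1, 3), (4, 0), (4, 3), (11, 0), (11, 3), (14, 0), (14, 3), (15, 0), (15, 3)]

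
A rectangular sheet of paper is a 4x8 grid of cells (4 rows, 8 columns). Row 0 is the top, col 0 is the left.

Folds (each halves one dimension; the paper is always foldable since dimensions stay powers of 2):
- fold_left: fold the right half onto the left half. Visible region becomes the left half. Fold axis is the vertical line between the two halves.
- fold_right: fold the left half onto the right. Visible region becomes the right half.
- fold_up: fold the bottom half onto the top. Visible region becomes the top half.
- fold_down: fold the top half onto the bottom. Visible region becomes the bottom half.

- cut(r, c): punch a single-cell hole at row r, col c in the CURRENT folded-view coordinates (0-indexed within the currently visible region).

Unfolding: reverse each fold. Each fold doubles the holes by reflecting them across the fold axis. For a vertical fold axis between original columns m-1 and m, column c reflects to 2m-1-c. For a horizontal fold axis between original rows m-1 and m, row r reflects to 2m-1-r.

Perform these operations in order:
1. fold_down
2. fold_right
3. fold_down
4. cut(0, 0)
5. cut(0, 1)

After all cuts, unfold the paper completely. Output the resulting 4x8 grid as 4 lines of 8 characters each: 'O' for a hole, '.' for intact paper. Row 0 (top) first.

Op 1 fold_down: fold axis h@2; visible region now rows[2,4) x cols[0,8) = 2x8
Op 2 fold_right: fold axis v@4; visible region now rows[2,4) x cols[4,8) = 2x4
Op 3 fold_down: fold axis h@3; visible region now rows[3,4) x cols[4,8) = 1x4
Op 4 cut(0, 0): punch at orig (3,4); cuts so far [(3, 4)]; region rows[3,4) x cols[4,8) = 1x4
Op 5 cut(0, 1): punch at orig (3,5); cuts so far [(3, 4), (3, 5)]; region rows[3,4) x cols[4,8) = 1x4
Unfold 1 (reflect across h@3): 4 holes -> [(2, 4), (2, 5), (3, 4), (3, 5)]
Unfold 2 (reflect across v@4): 8 holes -> [(2, 2), (2, 3), (2, 4), (2, 5), (3, 2), (3, 3), (3, 4), (3, 5)]
Unfold 3 (reflect across h@2): 16 holes -> [(0, 2), (0, 3), (0, 4), (0, 5), (1, 2), (1, 3), (1, 4), (1, 5), (2, 2), (2, 3), (2, 4), (2, 5), (3, 2), (3, 3), (3, 4), (3, 5)]

Answer: ..OOOO..
..OOOO..
..OOOO..
..OOOO..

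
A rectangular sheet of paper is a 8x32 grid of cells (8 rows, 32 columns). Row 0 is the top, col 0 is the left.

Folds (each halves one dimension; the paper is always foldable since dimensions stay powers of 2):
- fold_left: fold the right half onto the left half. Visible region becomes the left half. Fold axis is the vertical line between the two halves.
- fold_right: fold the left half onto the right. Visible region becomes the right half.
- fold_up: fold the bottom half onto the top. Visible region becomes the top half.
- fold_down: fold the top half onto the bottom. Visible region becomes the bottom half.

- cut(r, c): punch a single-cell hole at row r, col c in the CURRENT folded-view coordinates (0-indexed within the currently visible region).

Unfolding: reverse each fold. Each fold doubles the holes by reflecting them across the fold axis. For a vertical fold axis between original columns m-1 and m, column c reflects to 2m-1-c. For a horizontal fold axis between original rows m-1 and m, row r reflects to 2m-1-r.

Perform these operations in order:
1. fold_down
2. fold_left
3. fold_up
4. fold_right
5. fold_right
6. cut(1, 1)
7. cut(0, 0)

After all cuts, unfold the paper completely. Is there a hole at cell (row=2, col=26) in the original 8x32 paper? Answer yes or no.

Answer: yes

Derivation:
Op 1 fold_down: fold axis h@4; visible region now rows[4,8) x cols[0,32) = 4x32
Op 2 fold_left: fold axis v@16; visible region now rows[4,8) x cols[0,16) = 4x16
Op 3 fold_up: fold axis h@6; visible region now rows[4,6) x cols[0,16) = 2x16
Op 4 fold_right: fold axis v@8; visible region now rows[4,6) x cols[8,16) = 2x8
Op 5 fold_right: fold axis v@12; visible region now rows[4,6) x cols[12,16) = 2x4
Op 6 cut(1, 1): punch at orig (5,13); cuts so far [(5, 13)]; region rows[4,6) x cols[12,16) = 2x4
Op 7 cut(0, 0): punch at orig (4,12); cuts so far [(4, 12), (5, 13)]; region rows[4,6) x cols[12,16) = 2x4
Unfold 1 (reflect across v@12): 4 holes -> [(4, 11), (4, 12), (5, 10), (5, 13)]
Unfold 2 (reflect across v@8): 8 holes -> [(4, 3), (4, 4), (4, 11), (4, 12), (5, 2), (5, 5), (5, 10), (5, 13)]
Unfold 3 (reflect across h@6): 16 holes -> [(4, 3), (4, 4), (4, 11), (4, 12), (5, 2), (5, 5), (5, 10), (5, 13), (6, 2), (6, 5), (6, 10), (6, 13), (7, 3), (7, 4), (7, 11), (7, 12)]
Unfold 4 (reflect across v@16): 32 holes -> [(4, 3), (4, 4), (4, 11), (4, 12), (4, 19), (4, 20), (4, 27), (4, 28), (5, 2), (5, 5), (5, 10), (5, 13), (5, 18), (5, 21), (5, 26), (5, 29), (6, 2), (6, 5), (6, 10), (6, 13), (6, 18), (6, 21), (6, 26), (6, 29), (7, 3), (7, 4), (7, 11), (7, 12), (7, 19), (7, 20), (7, 27), (7, 28)]
Unfold 5 (reflect across h@4): 64 holes -> [(0, 3), (0, 4), (0, 11), (0, 12), (0, 19), (0, 20), (0, 27), (0, 28), (1, 2), (1, 5), (1, 10), (1, 13), (1, 18), (1, 21), (1, 26), (1, 29), (2, 2), (2, 5), (2, 10), (2, 13), (2, 18), (2, 21), (2, 26), (2, 29), (3, 3), (3, 4), (3, 11), (3, 12), (3, 19), (3, 20), (3, 27), (3, 28), (4, 3), (4, 4), (4, 11), (4, 12), (4, 19), (4, 20), (4, 27), (4, 28), (5, 2), (5, 5), (5, 10), (5, 13), (5, 18), (5, 21), (5, 26), (5, 29), (6, 2), (6, 5), (6, 10), (6, 13), (6, 18), (6, 21), (6, 26), (6, 29), (7, 3), (7, 4), (7, 11), (7, 12), (7, 19), (7, 20), (7, 27), (7, 28)]
Holes: [(0, 3), (0, 4), (0, 11), (0, 12), (0, 19), (0, 20), (0, 27), (0, 28), (1, 2), (1, 5), (1, 10), (1, 13), (1, 18), (1, 21), (1, 26), (1, 29), (2, 2), (2, 5), (2, 10), (2, 13), (2, 18), (2, 21), (2, 26), (2, 29), (3, 3), (3, 4), (3, 11), (3, 12), (3, 19), (3, 20), (3, 27), (3, 28), (4, 3), (4, 4), (4, 11), (4, 12), (4, 19), (4, 20), (4, 27), (4, 28), (5, 2), (5, 5), (5, 10), (5, 13), (5, 18), (5, 21), (5, 26), (5, 29), (6, 2), (6, 5), (6, 10), (6, 13), (6, 18), (6, 21), (6, 26), (6, 29), (7, 3), (7, 4), (7, 11), (7, 12), (7, 19), (7, 20), (7, 27), (7, 28)]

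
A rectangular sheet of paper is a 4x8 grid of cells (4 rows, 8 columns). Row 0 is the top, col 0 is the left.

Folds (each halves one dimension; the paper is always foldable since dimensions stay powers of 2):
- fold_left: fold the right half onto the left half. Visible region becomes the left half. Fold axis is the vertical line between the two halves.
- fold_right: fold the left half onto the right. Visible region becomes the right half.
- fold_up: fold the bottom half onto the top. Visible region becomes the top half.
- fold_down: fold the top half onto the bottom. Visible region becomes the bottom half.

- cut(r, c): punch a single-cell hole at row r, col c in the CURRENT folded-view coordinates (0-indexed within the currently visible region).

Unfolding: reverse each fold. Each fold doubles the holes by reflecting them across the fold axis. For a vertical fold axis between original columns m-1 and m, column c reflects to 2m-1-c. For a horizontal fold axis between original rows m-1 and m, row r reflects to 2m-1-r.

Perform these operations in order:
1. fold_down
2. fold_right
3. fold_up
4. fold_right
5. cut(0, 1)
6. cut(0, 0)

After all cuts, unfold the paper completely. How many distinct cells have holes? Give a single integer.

Op 1 fold_down: fold axis h@2; visible region now rows[2,4) x cols[0,8) = 2x8
Op 2 fold_right: fold axis v@4; visible region now rows[2,4) x cols[4,8) = 2x4
Op 3 fold_up: fold axis h@3; visible region now rows[2,3) x cols[4,8) = 1x4
Op 4 fold_right: fold axis v@6; visible region now rows[2,3) x cols[6,8) = 1x2
Op 5 cut(0, 1): punch at orig (2,7); cuts so far [(2, 7)]; region rows[2,3) x cols[6,8) = 1x2
Op 6 cut(0, 0): punch at orig (2,6); cuts so far [(2, 6), (2, 7)]; region rows[2,3) x cols[6,8) = 1x2
Unfold 1 (reflect across v@6): 4 holes -> [(2, 4), (2, 5), (2, 6), (2, 7)]
Unfold 2 (reflect across h@3): 8 holes -> [(2, 4), (2, 5), (2, 6), (2, 7), (3, 4), (3, 5), (3, 6), (3, 7)]
Unfold 3 (reflect across v@4): 16 holes -> [(2, 0), (2, 1), (2, 2), (2, 3), (2, 4), (2, 5), (2, 6), (2, 7), (3, 0), (3, 1), (3, 2), (3, 3), (3, 4), (3, 5), (3, 6), (3, 7)]
Unfold 4 (reflect across h@2): 32 holes -> [(0, 0), (0, 1), (0, 2), (0, 3), (0, 4), (0, 5), (0, 6), (0, 7), (1, 0), (1, 1), (1, 2), (1, 3), (1, 4), (1, 5), (1, 6), (1, 7), (2, 0), (2, 1), (2, 2), (2, 3), (2, 4), (2, 5), (2, 6), (2, 7), (3, 0), (3, 1), (3, 2), (3, 3), (3, 4), (3, 5), (3, 6), (3, 7)]

Answer: 32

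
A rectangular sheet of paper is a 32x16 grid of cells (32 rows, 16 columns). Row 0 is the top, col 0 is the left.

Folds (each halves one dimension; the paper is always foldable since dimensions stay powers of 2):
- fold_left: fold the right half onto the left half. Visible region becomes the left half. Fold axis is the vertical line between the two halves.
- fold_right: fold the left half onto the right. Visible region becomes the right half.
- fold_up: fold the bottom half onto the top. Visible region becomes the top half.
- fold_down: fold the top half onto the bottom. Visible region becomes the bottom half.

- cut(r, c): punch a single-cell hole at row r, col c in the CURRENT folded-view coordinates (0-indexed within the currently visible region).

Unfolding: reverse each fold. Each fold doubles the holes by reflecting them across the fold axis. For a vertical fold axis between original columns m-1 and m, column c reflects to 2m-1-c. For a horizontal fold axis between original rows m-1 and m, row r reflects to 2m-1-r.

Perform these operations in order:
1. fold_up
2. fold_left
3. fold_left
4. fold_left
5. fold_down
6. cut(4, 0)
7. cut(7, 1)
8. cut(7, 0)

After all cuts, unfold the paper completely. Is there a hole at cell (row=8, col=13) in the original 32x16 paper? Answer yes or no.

Answer: no

Derivation:
Op 1 fold_up: fold axis h@16; visible region now rows[0,16) x cols[0,16) = 16x16
Op 2 fold_left: fold axis v@8; visible region now rows[0,16) x cols[0,8) = 16x8
Op 3 fold_left: fold axis v@4; visible region now rows[0,16) x cols[0,4) = 16x4
Op 4 fold_left: fold axis v@2; visible region now rows[0,16) x cols[0,2) = 16x2
Op 5 fold_down: fold axis h@8; visible region now rows[8,16) x cols[0,2) = 8x2
Op 6 cut(4, 0): punch at orig (12,0); cuts so far [(12, 0)]; region rows[8,16) x cols[0,2) = 8x2
Op 7 cut(7, 1): punch at orig (15,1); cuts so far [(12, 0), (15, 1)]; region rows[8,16) x cols[0,2) = 8x2
Op 8 cut(7, 0): punch at orig (15,0); cuts so far [(12, 0), (15, 0), (15, 1)]; region rows[8,16) x cols[0,2) = 8x2
Unfold 1 (reflect across h@8): 6 holes -> [(0, 0), (0, 1), (3, 0), (12, 0), (15, 0), (15, 1)]
Unfold 2 (reflect across v@2): 12 holes -> [(0, 0), (0, 1), (0, 2), (0, 3), (3, 0), (3, 3), (12, 0), (12, 3), (15, 0), (15, 1), (15, 2), (15, 3)]
Unfold 3 (reflect across v@4): 24 holes -> [(0, 0), (0, 1), (0, 2), (0, 3), (0, 4), (0, 5), (0, 6), (0, 7), (3, 0), (3, 3), (3, 4), (3, 7), (12, 0), (12, 3), (12, 4), (12, 7), (15, 0), (15, 1), (15, 2), (15, 3), (15, 4), (15, 5), (15, 6), (15, 7)]
Unfold 4 (reflect across v@8): 48 holes -> [(0, 0), (0, 1), (0, 2), (0, 3), (0, 4), (0, 5), (0, 6), (0, 7), (0, 8), (0, 9), (0, 10), (0, 11), (0, 12), (0, 13), (0, 14), (0, 15), (3, 0), (3, 3), (3, 4), (3, 7), (3, 8), (3, 11), (3, 12), (3, 15), (12, 0), (12, 3), (12, 4), (12, 7), (12, 8), (12, 11), (12, 12), (12, 15), (15, 0), (15, 1), (15, 2), (15, 3), (15, 4), (15, 5), (15, 6), (15, 7), (15, 8), (15, 9), (15, 10), (15, 11), (15, 12), (15, 13), (15, 14), (15, 15)]
Unfold 5 (reflect across h@16): 96 holes -> [(0, 0), (0, 1), (0, 2), (0, 3), (0, 4), (0, 5), (0, 6), (0, 7), (0, 8), (0, 9), (0, 10), (0, 11), (0, 12), (0, 13), (0, 14), (0, 15), (3, 0), (3, 3), (3, 4), (3, 7), (3, 8), (3, 11), (3, 12), (3, 15), (12, 0), (12, 3), (12, 4), (12, 7), (12, 8), (12, 11), (12, 12), (12, 15), (15, 0), (15, 1), (15, 2), (15, 3), (15, 4), (15, 5), (15, 6), (15, 7), (15, 8), (15, 9), (15, 10), (15, 11), (15, 12), (15, 13), (15, 14), (15, 15), (16, 0), (16, 1), (16, 2), (16, 3), (16, 4), (16, 5), (16, 6), (16, 7), (16, 8), (16, 9), (16, 10), (16, 11), (16, 12), (16, 13), (16, 14), (16, 15), (19, 0), (19, 3), (19, 4), (19, 7), (19, 8), (19, 11), (19, 12), (19, 15), (28, 0), (28, 3), (28, 4), (28, 7), (28, 8), (28, 11), (28, 12), (28, 15), (31, 0), (31, 1), (31, 2), (31, 3), (31, 4), (31, 5), (31, 6), (31, 7), (31, 8), (31, 9), (31, 10), (31, 11), (31, 12), (31, 13), (31, 14), (31, 15)]
Holes: [(0, 0), (0, 1), (0, 2), (0, 3), (0, 4), (0, 5), (0, 6), (0, 7), (0, 8), (0, 9), (0, 10), (0, 11), (0, 12), (0, 13), (0, 14), (0, 15), (3, 0), (3, 3), (3, 4), (3, 7), (3, 8), (3, 11), (3, 12), (3, 15), (12, 0), (12, 3), (12, 4), (12, 7), (12, 8), (12, 11), (12, 12), (12, 15), (15, 0), (15, 1), (15, 2), (15, 3), (15, 4), (15, 5), (15, 6), (15, 7), (15, 8), (15, 9), (15, 10), (15, 11), (15, 12), (15, 13), (15, 14), (15, 15), (16, 0), (16, 1), (16, 2), (16, 3), (16, 4), (16, 5), (16, 6), (16, 7), (16, 8), (16, 9), (16, 10), (16, 11), (16, 12), (16, 13), (16, 14), (16, 15), (19, 0), (19, 3), (19, 4), (19, 7), (19, 8), (19, 11), (19, 12), (19, 15), (28, 0), (28, 3), (28, 4), (28, 7), (28, 8), (28, 11), (28, 12), (28, 15), (31, 0), (31, 1), (31, 2), (31, 3), (31, 4), (31, 5), (31, 6), (31, 7), (31, 8), (31, 9), (31, 10), (31, 11), (31, 12), (31, 13), (31, 14), (31, 15)]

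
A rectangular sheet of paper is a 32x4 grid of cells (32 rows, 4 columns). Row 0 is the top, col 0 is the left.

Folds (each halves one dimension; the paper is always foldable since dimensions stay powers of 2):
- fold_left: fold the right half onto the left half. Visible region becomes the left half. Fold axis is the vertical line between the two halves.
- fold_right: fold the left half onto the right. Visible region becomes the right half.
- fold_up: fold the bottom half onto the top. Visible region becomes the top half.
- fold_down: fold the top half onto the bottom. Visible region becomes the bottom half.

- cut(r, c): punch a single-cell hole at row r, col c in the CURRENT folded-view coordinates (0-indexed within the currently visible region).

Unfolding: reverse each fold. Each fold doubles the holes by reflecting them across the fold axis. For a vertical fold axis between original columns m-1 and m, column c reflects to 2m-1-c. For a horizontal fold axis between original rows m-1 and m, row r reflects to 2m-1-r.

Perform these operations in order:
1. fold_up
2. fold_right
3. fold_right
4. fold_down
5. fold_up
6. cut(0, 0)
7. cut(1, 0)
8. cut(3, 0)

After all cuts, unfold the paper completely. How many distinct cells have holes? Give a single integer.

Answer: 96

Derivation:
Op 1 fold_up: fold axis h@16; visible region now rows[0,16) x cols[0,4) = 16x4
Op 2 fold_right: fold axis v@2; visible region now rows[0,16) x cols[2,4) = 16x2
Op 3 fold_right: fold axis v@3; visible region now rows[0,16) x cols[3,4) = 16x1
Op 4 fold_down: fold axis h@8; visible region now rows[8,16) x cols[3,4) = 8x1
Op 5 fold_up: fold axis h@12; visible region now rows[8,12) x cols[3,4) = 4x1
Op 6 cut(0, 0): punch at orig (8,3); cuts so far [(8, 3)]; region rows[8,12) x cols[3,4) = 4x1
Op 7 cut(1, 0): punch at orig (9,3); cuts so far [(8, 3), (9, 3)]; region rows[8,12) x cols[3,4) = 4x1
Op 8 cut(3, 0): punch at orig (11,3); cuts so far [(8, 3), (9, 3), (11, 3)]; region rows[8,12) x cols[3,4) = 4x1
Unfold 1 (reflect across h@12): 6 holes -> [(8, 3), (9, 3), (11, 3), (12, 3), (14, 3), (15, 3)]
Unfold 2 (reflect across h@8): 12 holes -> [(0, 3), (1, 3), (3, 3), (4, 3), (6, 3), (7, 3), (8, 3), (9, 3), (11, 3), (12, 3), (14, 3), (15, 3)]
Unfold 3 (reflect across v@3): 24 holes -> [(0, 2), (0, 3), (1, 2), (1, 3), (3, 2), (3, 3), (4, 2), (4, 3), (6, 2), (6, 3), (7, 2), (7, 3), (8, 2), (8, 3), (9, 2), (9, 3), (11, 2), (11, 3), (12, 2), (12, 3), (14, 2), (14, 3), (15, 2), (15, 3)]
Unfold 4 (reflect across v@2): 48 holes -> [(0, 0), (0, 1), (0, 2), (0, 3), (1, 0), (1, 1), (1, 2), (1, 3), (3, 0), (3, 1), (3, 2), (3, 3), (4, 0), (4, 1), (4, 2), (4, 3), (6, 0), (6, 1), (6, 2), (6, 3), (7, 0), (7, 1), (7, 2), (7, 3), (8, 0), (8, 1), (8, 2), (8, 3), (9, 0), (9, 1), (9, 2), (9, 3), (11, 0), (11, 1), (11, 2), (11, 3), (12, 0), (12, 1), (12, 2), (12, 3), (14, 0), (14, 1), (14, 2), (14, 3), (15, 0), (15, 1), (15, 2), (15, 3)]
Unfold 5 (reflect across h@16): 96 holes -> [(0, 0), (0, 1), (0, 2), (0, 3), (1, 0), (1, 1), (1, 2), (1, 3), (3, 0), (3, 1), (3, 2), (3, 3), (4, 0), (4, 1), (4, 2), (4, 3), (6, 0), (6, 1), (6, 2), (6, 3), (7, 0), (7, 1), (7, 2), (7, 3), (8, 0), (8, 1), (8, 2), (8, 3), (9, 0), (9, 1), (9, 2), (9, 3), (11, 0), (11, 1), (11, 2), (11, 3), (12, 0), (12, 1), (12, 2), (12, 3), (14, 0), (14, 1), (14, 2), (14, 3), (15, 0), (15, 1), (15, 2), (15, 3), (16, 0), (16, 1), (16, 2), (16, 3), (17, 0), (17, 1), (17, 2), (17, 3), (19, 0), (19, 1), (19, 2), (19, 3), (20, 0), (20, 1), (20, 2), (20, 3), (22, 0), (22, 1), (22, 2), (22, 3), (23, 0), (23, 1), (23, 2), (23, 3), (24, 0), (24, 1), (24, 2), (24, 3), (25, 0), (25, 1), (25, 2), (25, 3), (27, 0), (27, 1), (27, 2), (27, 3), (28, 0), (28, 1), (28, 2), (28, 3), (30, 0), (30, 1), (30, 2), (30, 3), (31, 0), (31, 1), (31, 2), (31, 3)]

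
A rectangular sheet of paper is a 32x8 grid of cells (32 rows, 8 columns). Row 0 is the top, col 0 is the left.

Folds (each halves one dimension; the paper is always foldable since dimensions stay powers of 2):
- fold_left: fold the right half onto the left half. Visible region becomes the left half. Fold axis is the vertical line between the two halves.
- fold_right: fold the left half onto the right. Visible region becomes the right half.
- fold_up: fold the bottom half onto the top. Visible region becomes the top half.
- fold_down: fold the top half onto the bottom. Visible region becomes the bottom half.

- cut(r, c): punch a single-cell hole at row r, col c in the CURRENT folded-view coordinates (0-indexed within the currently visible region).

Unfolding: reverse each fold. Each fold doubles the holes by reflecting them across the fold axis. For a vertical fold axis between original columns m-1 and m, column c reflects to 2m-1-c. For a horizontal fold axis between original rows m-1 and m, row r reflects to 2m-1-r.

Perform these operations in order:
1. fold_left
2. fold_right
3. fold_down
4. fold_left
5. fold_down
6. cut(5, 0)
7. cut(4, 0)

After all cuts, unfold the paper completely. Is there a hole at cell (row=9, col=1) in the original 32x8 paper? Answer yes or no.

Op 1 fold_left: fold axis v@4; visible region now rows[0,32) x cols[0,4) = 32x4
Op 2 fold_right: fold axis v@2; visible region now rows[0,32) x cols[2,4) = 32x2
Op 3 fold_down: fold axis h@16; visible region now rows[16,32) x cols[2,4) = 16x2
Op 4 fold_left: fold axis v@3; visible region now rows[16,32) x cols[2,3) = 16x1
Op 5 fold_down: fold axis h@24; visible region now rows[24,32) x cols[2,3) = 8x1
Op 6 cut(5, 0): punch at orig (29,2); cuts so far [(29, 2)]; region rows[24,32) x cols[2,3) = 8x1
Op 7 cut(4, 0): punch at orig (28,2); cuts so far [(28, 2), (29, 2)]; region rows[24,32) x cols[2,3) = 8x1
Unfold 1 (reflect across h@24): 4 holes -> [(18, 2), (19, 2), (28, 2), (29, 2)]
Unfold 2 (reflect across v@3): 8 holes -> [(18, 2), (18, 3), (19, 2), (19, 3), (28, 2), (28, 3), (29, 2), (29, 3)]
Unfold 3 (reflect across h@16): 16 holes -> [(2, 2), (2, 3), (3, 2), (3, 3), (12, 2), (12, 3), (13, 2), (13, 3), (18, 2), (18, 3), (19, 2), (19, 3), (28, 2), (28, 3), (29, 2), (29, 3)]
Unfold 4 (reflect across v@2): 32 holes -> [(2, 0), (2, 1), (2, 2), (2, 3), (3, 0), (3, 1), (3, 2), (3, 3), (12, 0), (12, 1), (12, 2), (12, 3), (13, 0), (13, 1), (13, 2), (13, 3), (18, 0), (18, 1), (18, 2), (18, 3), (19, 0), (19, 1), (19, 2), (19, 3), (28, 0), (28, 1), (28, 2), (28, 3), (29, 0), (29, 1), (29, 2), (29, 3)]
Unfold 5 (reflect across v@4): 64 holes -> [(2, 0), (2, 1), (2, 2), (2, 3), (2, 4), (2, 5), (2, 6), (2, 7), (3, 0), (3, 1), (3, 2), (3, 3), (3, 4), (3, 5), (3, 6), (3, 7), (12, 0), (12, 1), (12, 2), (12, 3), (12, 4), (12, 5), (12, 6), (12, 7), (13, 0), (13, 1), (13, 2), (13, 3), (13, 4), (13, 5), (13, 6), (13, 7), (18, 0), (18, 1), (18, 2), (18, 3), (18, 4), (18, 5), (18, 6), (18, 7), (19, 0), (19, 1), (19, 2), (19, 3), (19, 4), (19, 5), (19, 6), (19, 7), (28, 0), (28, 1), (28, 2), (28, 3), (28, 4), (28, 5), (28, 6), (28, 7), (29, 0), (29, 1), (29, 2), (29, 3), (29, 4), (29, 5), (29, 6), (29, 7)]
Holes: [(2, 0), (2, 1), (2, 2), (2, 3), (2, 4), (2, 5), (2, 6), (2, 7), (3, 0), (3, 1), (3, 2), (3, 3), (3, 4), (3, 5), (3, 6), (3, 7), (12, 0), (12, 1), (12, 2), (12, 3), (12, 4), (12, 5), (12, 6), (12, 7), (13, 0), (13, 1), (13, 2), (13, 3), (13, 4), (13, 5), (13, 6), (13, 7), (18, 0), (18, 1), (18, 2), (18, 3), (18, 4), (18, 5), (18, 6), (18, 7), (19, 0), (19, 1), (19, 2), (19, 3), (19, 4), (19, 5), (19, 6), (19, 7), (28, 0), (28, 1), (28, 2), (28, 3), (28, 4), (28, 5), (28, 6), (28, 7), (29, 0), (29, 1), (29, 2), (29, 3), (29, 4), (29, 5), (29, 6), (29, 7)]

Answer: no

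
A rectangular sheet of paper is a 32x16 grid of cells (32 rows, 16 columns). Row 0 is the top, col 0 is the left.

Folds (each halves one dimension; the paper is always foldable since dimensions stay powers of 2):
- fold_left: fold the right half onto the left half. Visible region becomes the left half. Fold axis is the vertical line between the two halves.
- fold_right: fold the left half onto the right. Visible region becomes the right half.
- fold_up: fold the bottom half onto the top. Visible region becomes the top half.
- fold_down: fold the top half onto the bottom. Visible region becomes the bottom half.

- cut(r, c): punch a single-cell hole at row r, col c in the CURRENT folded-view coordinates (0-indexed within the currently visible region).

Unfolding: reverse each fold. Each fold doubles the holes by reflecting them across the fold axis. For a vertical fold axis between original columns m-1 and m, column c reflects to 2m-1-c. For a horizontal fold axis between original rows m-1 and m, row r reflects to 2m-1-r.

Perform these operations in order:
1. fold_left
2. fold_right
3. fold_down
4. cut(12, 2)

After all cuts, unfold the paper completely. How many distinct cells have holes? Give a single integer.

Answer: 8

Derivation:
Op 1 fold_left: fold axis v@8; visible region now rows[0,32) x cols[0,8) = 32x8
Op 2 fold_right: fold axis v@4; visible region now rows[0,32) x cols[4,8) = 32x4
Op 3 fold_down: fold axis h@16; visible region now rows[16,32) x cols[4,8) = 16x4
Op 4 cut(12, 2): punch at orig (28,6); cuts so far [(28, 6)]; region rows[16,32) x cols[4,8) = 16x4
Unfold 1 (reflect across h@16): 2 holes -> [(3, 6), (28, 6)]
Unfold 2 (reflect across v@4): 4 holes -> [(3, 1), (3, 6), (28, 1), (28, 6)]
Unfold 3 (reflect across v@8): 8 holes -> [(3, 1), (3, 6), (3, 9), (3, 14), (28, 1), (28, 6), (28, 9), (28, 14)]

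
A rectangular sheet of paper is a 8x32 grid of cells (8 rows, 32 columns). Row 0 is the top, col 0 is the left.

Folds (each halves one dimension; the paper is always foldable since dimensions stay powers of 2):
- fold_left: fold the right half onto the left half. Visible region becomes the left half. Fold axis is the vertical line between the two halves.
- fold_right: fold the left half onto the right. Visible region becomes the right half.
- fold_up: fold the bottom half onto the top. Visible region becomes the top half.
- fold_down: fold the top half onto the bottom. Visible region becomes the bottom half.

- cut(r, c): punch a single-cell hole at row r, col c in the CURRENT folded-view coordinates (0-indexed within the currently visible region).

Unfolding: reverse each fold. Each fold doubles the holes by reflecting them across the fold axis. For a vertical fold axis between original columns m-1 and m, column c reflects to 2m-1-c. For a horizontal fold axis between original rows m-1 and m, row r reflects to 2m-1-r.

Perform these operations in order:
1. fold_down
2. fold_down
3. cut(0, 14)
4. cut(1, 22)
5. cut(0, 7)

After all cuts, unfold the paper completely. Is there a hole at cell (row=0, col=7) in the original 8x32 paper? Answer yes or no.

Answer: no

Derivation:
Op 1 fold_down: fold axis h@4; visible region now rows[4,8) x cols[0,32) = 4x32
Op 2 fold_down: fold axis h@6; visible region now rows[6,8) x cols[0,32) = 2x32
Op 3 cut(0, 14): punch at orig (6,14); cuts so far [(6, 14)]; region rows[6,8) x cols[0,32) = 2x32
Op 4 cut(1, 22): punch at orig (7,22); cuts so far [(6, 14), (7, 22)]; region rows[6,8) x cols[0,32) = 2x32
Op 5 cut(0, 7): punch at orig (6,7); cuts so far [(6, 7), (6, 14), (7, 22)]; region rows[6,8) x cols[0,32) = 2x32
Unfold 1 (reflect across h@6): 6 holes -> [(4, 22), (5, 7), (5, 14), (6, 7), (6, 14), (7, 22)]
Unfold 2 (reflect across h@4): 12 holes -> [(0, 22), (1, 7), (1, 14), (2, 7), (2, 14), (3, 22), (4, 22), (5, 7), (5, 14), (6, 7), (6, 14), (7, 22)]
Holes: [(0, 22), (1, 7), (1, 14), (2, 7), (2, 14), (3, 22), (4, 22), (5, 7), (5, 14), (6, 7), (6, 14), (7, 22)]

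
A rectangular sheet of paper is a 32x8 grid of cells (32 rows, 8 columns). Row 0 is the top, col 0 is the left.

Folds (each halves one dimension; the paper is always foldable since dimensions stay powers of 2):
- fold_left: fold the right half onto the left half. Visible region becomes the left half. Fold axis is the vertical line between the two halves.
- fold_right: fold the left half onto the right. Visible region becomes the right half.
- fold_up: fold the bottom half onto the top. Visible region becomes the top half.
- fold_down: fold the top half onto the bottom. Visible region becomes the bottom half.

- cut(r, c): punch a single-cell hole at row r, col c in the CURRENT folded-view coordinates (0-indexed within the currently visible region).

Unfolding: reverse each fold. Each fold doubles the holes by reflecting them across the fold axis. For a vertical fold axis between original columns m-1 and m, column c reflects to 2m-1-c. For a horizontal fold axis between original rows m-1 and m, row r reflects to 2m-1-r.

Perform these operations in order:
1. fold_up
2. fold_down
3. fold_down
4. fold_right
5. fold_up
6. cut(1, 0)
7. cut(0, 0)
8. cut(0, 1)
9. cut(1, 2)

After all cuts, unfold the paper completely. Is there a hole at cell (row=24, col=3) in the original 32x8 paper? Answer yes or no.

Op 1 fold_up: fold axis h@16; visible region now rows[0,16) x cols[0,8) = 16x8
Op 2 fold_down: fold axis h@8; visible region now rows[8,16) x cols[0,8) = 8x8
Op 3 fold_down: fold axis h@12; visible region now rows[12,16) x cols[0,8) = 4x8
Op 4 fold_right: fold axis v@4; visible region now rows[12,16) x cols[4,8) = 4x4
Op 5 fold_up: fold axis h@14; visible region now rows[12,14) x cols[4,8) = 2x4
Op 6 cut(1, 0): punch at orig (13,4); cuts so far [(13, 4)]; region rows[12,14) x cols[4,8) = 2x4
Op 7 cut(0, 0): punch at orig (12,4); cuts so far [(12, 4), (13, 4)]; region rows[12,14) x cols[4,8) = 2x4
Op 8 cut(0, 1): punch at orig (12,5); cuts so far [(12, 4), (12, 5), (13, 4)]; region rows[12,14) x cols[4,8) = 2x4
Op 9 cut(1, 2): punch at orig (13,6); cuts so far [(12, 4), (12, 5), (13, 4), (13, 6)]; region rows[12,14) x cols[4,8) = 2x4
Unfold 1 (reflect across h@14): 8 holes -> [(12, 4), (12, 5), (13, 4), (13, 6), (14, 4), (14, 6), (15, 4), (15, 5)]
Unfold 2 (reflect across v@4): 16 holes -> [(12, 2), (12, 3), (12, 4), (12, 5), (13, 1), (13, 3), (13, 4), (13, 6), (14, 1), (14, 3), (14, 4), (14, 6), (15, 2), (15, 3), (15, 4), (15, 5)]
Unfold 3 (reflect across h@12): 32 holes -> [(8, 2), (8, 3), (8, 4), (8, 5), (9, 1), (9, 3), (9, 4), (9, 6), (10, 1), (10, 3), (10, 4), (10, 6), (11, 2), (11, 3), (11, 4), (11, 5), (12, 2), (12, 3), (12, 4), (12, 5), (13, 1), (13, 3), (13, 4), (13, 6), (14, 1), (14, 3), (14, 4), (14, 6), (15, 2), (15, 3), (15, 4), (15, 5)]
Unfold 4 (reflect across h@8): 64 holes -> [(0, 2), (0, 3), (0, 4), (0, 5), (1, 1), (1, 3), (1, 4), (1, 6), (2, 1), (2, 3), (2, 4), (2, 6), (3, 2), (3, 3), (3, 4), (3, 5), (4, 2), (4, 3), (4, 4), (4, 5), (5, 1), (5, 3), (5, 4), (5, 6), (6, 1), (6, 3), (6, 4), (6, 6), (7, 2), (7, 3), (7, 4), (7, 5), (8, 2), (8, 3), (8, 4), (8, 5), (9, 1), (9, 3), (9, 4), (9, 6), (10, 1), (10, 3), (10, 4), (10, 6), (11, 2), (11, 3), (11, 4), (11, 5), (12, 2), (12, 3), (12, 4), (12, 5), (13, 1), (13, 3), (13, 4), (13, 6), (14, 1), (14, 3), (14, 4), (14, 6), (15, 2), (15, 3), (15, 4), (15, 5)]
Unfold 5 (reflect across h@16): 128 holes -> [(0, 2), (0, 3), (0, 4), (0, 5), (1, 1), (1, 3), (1, 4), (1, 6), (2, 1), (2, 3), (2, 4), (2, 6), (3, 2), (3, 3), (3, 4), (3, 5), (4, 2), (4, 3), (4, 4), (4, 5), (5, 1), (5, 3), (5, 4), (5, 6), (6, 1), (6, 3), (6, 4), (6, 6), (7, 2), (7, 3), (7, 4), (7, 5), (8, 2), (8, 3), (8, 4), (8, 5), (9, 1), (9, 3), (9, 4), (9, 6), (10, 1), (10, 3), (10, 4), (10, 6), (11, 2), (11, 3), (11, 4), (11, 5), (12, 2), (12, 3), (12, 4), (12, 5), (13, 1), (13, 3), (13, 4), (13, 6), (14, 1), (14, 3), (14, 4), (14, 6), (15, 2), (15, 3), (15, 4), (15, 5), (16, 2), (16, 3), (16, 4), (16, 5), (17, 1), (17, 3), (17, 4), (17, 6), (18, 1), (18, 3), (18, 4), (18, 6), (19, 2), (19, 3), (19, 4), (19, 5), (20, 2), (20, 3), (20, 4), (20, 5), (21, 1), (21, 3), (21, 4), (21, 6), (22, 1), (22, 3), (22, 4), (22, 6), (23, 2), (23, 3), (23, 4), (23, 5), (24, 2), (24, 3), (24, 4), (24, 5), (25, 1), (25, 3), (25, 4), (25, 6), (26, 1), (26, 3), (26, 4), (26, 6), (27, 2), (27, 3), (27, 4), (27, 5), (28, 2), (28, 3), (28, 4), (28, 5), (29, 1), (29, 3), (29, 4), (29, 6), (30, 1), (30, 3), (30, 4), (30, 6), (31, 2), (31, 3), (31, 4), (31, 5)]
Holes: [(0, 2), (0, 3), (0, 4), (0, 5), (1, 1), (1, 3), (1, 4), (1, 6), (2, 1), (2, 3), (2, 4), (2, 6), (3, 2), (3, 3), (3, 4), (3, 5), (4, 2), (4, 3), (4, 4), (4, 5), (5, 1), (5, 3), (5, 4), (5, 6), (6, 1), (6, 3), (6, 4), (6, 6), (7, 2), (7, 3), (7, 4), (7, 5), (8, 2), (8, 3), (8, 4), (8, 5), (9, 1), (9, 3), (9, 4), (9, 6), (10, 1), (10, 3), (10, 4), (10, 6), (11, 2), (11, 3), (11, 4), (11, 5), (12, 2), (12, 3), (12, 4), (12, 5), (13, 1), (13, 3), (13, 4), (13, 6), (14, 1), (14, 3), (14, 4), (14, 6), (15, 2), (15, 3), (15, 4), (15, 5), (16, 2), (16, 3), (16, 4), (16, 5), (17, 1), (17, 3), (17, 4), (17, 6), (18, 1), (18, 3), (18, 4), (18, 6), (19, 2), (19, 3), (19, 4), (19, 5), (20, 2), (20, 3), (20, 4), (20, 5), (21, 1), (21, 3), (21, 4), (21, 6), (22, 1), (22, 3), (22, 4), (22, 6), (23, 2), (23, 3), (23, 4), (23, 5), (24, 2), (24, 3), (24, 4), (24, 5), (25, 1), (25, 3), (25, 4), (25, 6), (26, 1), (26, 3), (26, 4), (26, 6), (27, 2), (27, 3), (27, 4), (27, 5), (28, 2), (28, 3), (28, 4), (28, 5), (29, 1), (29, 3), (29, 4), (29, 6), (30, 1), (30, 3), (30, 4), (30, 6), (31, 2), (31, 3), (31, 4), (31, 5)]

Answer: yes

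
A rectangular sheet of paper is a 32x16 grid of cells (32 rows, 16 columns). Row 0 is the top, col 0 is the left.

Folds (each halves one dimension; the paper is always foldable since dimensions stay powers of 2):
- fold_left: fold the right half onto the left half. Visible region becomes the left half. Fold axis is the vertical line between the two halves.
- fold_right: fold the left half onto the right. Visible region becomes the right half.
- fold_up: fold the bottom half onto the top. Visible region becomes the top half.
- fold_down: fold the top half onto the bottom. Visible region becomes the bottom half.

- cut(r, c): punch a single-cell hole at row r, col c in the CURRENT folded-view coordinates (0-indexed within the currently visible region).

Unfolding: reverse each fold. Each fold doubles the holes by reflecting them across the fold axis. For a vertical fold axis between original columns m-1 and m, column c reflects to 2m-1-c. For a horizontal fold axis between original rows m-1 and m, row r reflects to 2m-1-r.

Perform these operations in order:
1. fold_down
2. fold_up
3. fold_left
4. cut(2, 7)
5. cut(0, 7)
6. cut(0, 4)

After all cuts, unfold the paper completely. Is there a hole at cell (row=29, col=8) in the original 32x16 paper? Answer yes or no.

Answer: yes

Derivation:
Op 1 fold_down: fold axis h@16; visible region now rows[16,32) x cols[0,16) = 16x16
Op 2 fold_up: fold axis h@24; visible region now rows[16,24) x cols[0,16) = 8x16
Op 3 fold_left: fold axis v@8; visible region now rows[16,24) x cols[0,8) = 8x8
Op 4 cut(2, 7): punch at orig (18,7); cuts so far [(18, 7)]; region rows[16,24) x cols[0,8) = 8x8
Op 5 cut(0, 7): punch at orig (16,7); cuts so far [(16, 7), (18, 7)]; region rows[16,24) x cols[0,8) = 8x8
Op 6 cut(0, 4): punch at orig (16,4); cuts so far [(16, 4), (16, 7), (18, 7)]; region rows[16,24) x cols[0,8) = 8x8
Unfold 1 (reflect across v@8): 6 holes -> [(16, 4), (16, 7), (16, 8), (16, 11), (18, 7), (18, 8)]
Unfold 2 (reflect across h@24): 12 holes -> [(16, 4), (16, 7), (16, 8), (16, 11), (18, 7), (18, 8), (29, 7), (29, 8), (31, 4), (31, 7), (31, 8), (31, 11)]
Unfold 3 (reflect across h@16): 24 holes -> [(0, 4), (0, 7), (0, 8), (0, 11), (2, 7), (2, 8), (13, 7), (13, 8), (15, 4), (15, 7), (15, 8), (15, 11), (16, 4), (16, 7), (16, 8), (16, 11), (18, 7), (18, 8), (29, 7), (29, 8), (31, 4), (31, 7), (31, 8), (31, 11)]
Holes: [(0, 4), (0, 7), (0, 8), (0, 11), (2, 7), (2, 8), (13, 7), (13, 8), (15, 4), (15, 7), (15, 8), (15, 11), (16, 4), (16, 7), (16, 8), (16, 11), (18, 7), (18, 8), (29, 7), (29, 8), (31, 4), (31, 7), (31, 8), (31, 11)]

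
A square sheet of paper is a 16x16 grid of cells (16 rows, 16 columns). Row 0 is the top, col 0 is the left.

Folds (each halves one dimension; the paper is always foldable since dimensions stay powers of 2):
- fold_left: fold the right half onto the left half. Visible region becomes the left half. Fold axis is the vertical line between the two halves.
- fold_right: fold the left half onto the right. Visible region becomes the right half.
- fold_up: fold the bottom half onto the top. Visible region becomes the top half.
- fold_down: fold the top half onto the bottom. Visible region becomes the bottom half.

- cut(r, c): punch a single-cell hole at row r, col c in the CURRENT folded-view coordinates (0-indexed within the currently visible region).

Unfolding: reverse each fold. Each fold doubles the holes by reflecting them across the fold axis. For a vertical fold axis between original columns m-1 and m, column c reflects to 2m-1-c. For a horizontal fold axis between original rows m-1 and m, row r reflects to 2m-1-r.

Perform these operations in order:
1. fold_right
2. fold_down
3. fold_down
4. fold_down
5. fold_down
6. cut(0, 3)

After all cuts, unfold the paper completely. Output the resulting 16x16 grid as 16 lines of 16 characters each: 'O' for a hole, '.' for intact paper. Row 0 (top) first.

Op 1 fold_right: fold axis v@8; visible region now rows[0,16) x cols[8,16) = 16x8
Op 2 fold_down: fold axis h@8; visible region now rows[8,16) x cols[8,16) = 8x8
Op 3 fold_down: fold axis h@12; visible region now rows[12,16) x cols[8,16) = 4x8
Op 4 fold_down: fold axis h@14; visible region now rows[14,16) x cols[8,16) = 2x8
Op 5 fold_down: fold axis h@15; visible region now rows[15,16) x cols[8,16) = 1x8
Op 6 cut(0, 3): punch at orig (15,11); cuts so far [(15, 11)]; region rows[15,16) x cols[8,16) = 1x8
Unfold 1 (reflect across h@15): 2 holes -> [(14, 11), (15, 11)]
Unfold 2 (reflect across h@14): 4 holes -> [(12, 11), (13, 11), (14, 11), (15, 11)]
Unfold 3 (reflect across h@12): 8 holes -> [(8, 11), (9, 11), (10, 11), (11, 11), (12, 11), (13, 11), (14, 11), (15, 11)]
Unfold 4 (reflect across h@8): 16 holes -> [(0, 11), (1, 11), (2, 11), (3, 11), (4, 11), (5, 11), (6, 11), (7, 11), (8, 11), (9, 11), (10, 11), (11, 11), (12, 11), (13, 11), (14, 11), (15, 11)]
Unfold 5 (reflect across v@8): 32 holes -> [(0, 4), (0, 11), (1, 4), (1, 11), (2, 4), (2, 11), (3, 4), (3, 11), (4, 4), (4, 11), (5, 4), (5, 11), (6, 4), (6, 11), (7, 4), (7, 11), (8, 4), (8, 11), (9, 4), (9, 11), (10, 4), (10, 11), (11, 4), (11, 11), (12, 4), (12, 11), (13, 4), (13, 11), (14, 4), (14, 11), (15, 4), (15, 11)]

Answer: ....O......O....
....O......O....
....O......O....
....O......O....
....O......O....
....O......O....
....O......O....
....O......O....
....O......O....
....O......O....
....O......O....
....O......O....
....O......O....
....O......O....
....O......O....
....O......O....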